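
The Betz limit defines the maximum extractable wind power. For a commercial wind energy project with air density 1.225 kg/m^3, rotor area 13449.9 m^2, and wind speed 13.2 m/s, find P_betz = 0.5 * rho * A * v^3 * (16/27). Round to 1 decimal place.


The Betz coefficient Cp_max = 16/27 = 0.5926
v^3 = 13.2^3 = 2299.968
P_betz = 0.5 * rho * A * v^3 * Cp_max
P_betz = 0.5 * 1.225 * 13449.9 * 2299.968 * 0.5926
P_betz = 11228019.6 W

11228019.6


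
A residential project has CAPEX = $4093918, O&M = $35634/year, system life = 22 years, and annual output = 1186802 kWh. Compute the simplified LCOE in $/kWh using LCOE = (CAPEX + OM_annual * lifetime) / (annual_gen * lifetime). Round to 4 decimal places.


Total cost = CAPEX + OM * lifetime = 4093918 + 35634 * 22 = 4093918 + 783948 = 4877866
Total generation = annual * lifetime = 1186802 * 22 = 26109644 kWh
LCOE = 4877866 / 26109644
LCOE = 0.1868 $/kWh

0.1868


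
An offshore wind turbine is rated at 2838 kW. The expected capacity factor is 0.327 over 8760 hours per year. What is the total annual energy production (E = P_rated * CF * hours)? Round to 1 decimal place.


Annual energy = rated_kW * capacity_factor * hours_per_year
Given: P_rated = 2838 kW, CF = 0.327, hours = 8760
E = 2838 * 0.327 * 8760
E = 8129507.8 kWh

8129507.8


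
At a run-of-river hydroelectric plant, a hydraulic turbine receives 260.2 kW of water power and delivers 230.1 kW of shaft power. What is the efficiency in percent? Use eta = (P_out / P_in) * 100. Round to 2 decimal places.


Turbine efficiency = (output power / input power) * 100
eta = (230.1 / 260.2) * 100
eta = 88.43%

88.43


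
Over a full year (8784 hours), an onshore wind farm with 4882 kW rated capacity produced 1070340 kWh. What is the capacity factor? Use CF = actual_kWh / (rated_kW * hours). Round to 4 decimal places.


Capacity factor = actual output / maximum possible output
Maximum possible = rated * hours = 4882 * 8784 = 42883488 kWh
CF = 1070340 / 42883488
CF = 0.0250

0.0250


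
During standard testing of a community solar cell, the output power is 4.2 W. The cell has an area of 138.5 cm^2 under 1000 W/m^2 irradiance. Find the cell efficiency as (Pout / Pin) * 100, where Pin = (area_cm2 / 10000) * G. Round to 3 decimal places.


First compute the input power:
  Pin = area_cm2 / 10000 * G = 138.5 / 10000 * 1000 = 13.85 W
Then compute efficiency:
  Efficiency = (Pout / Pin) * 100 = (4.2 / 13.85) * 100
  Efficiency = 30.325%

30.325


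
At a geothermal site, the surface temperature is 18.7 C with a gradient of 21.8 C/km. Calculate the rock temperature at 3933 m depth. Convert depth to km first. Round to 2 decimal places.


Convert depth to km: 3933 / 1000 = 3.933 km
Temperature increase = gradient * depth_km = 21.8 * 3.933 = 85.74 C
Temperature at depth = T_surface + delta_T = 18.7 + 85.74
T = 104.44 C

104.44


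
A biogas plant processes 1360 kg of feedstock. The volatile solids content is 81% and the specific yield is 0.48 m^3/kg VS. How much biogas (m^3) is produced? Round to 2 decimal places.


Compute volatile solids:
  VS = mass * VS_fraction = 1360 * 0.81 = 1101.6 kg
Calculate biogas volume:
  Biogas = VS * specific_yield = 1101.6 * 0.48
  Biogas = 528.77 m^3

528.77


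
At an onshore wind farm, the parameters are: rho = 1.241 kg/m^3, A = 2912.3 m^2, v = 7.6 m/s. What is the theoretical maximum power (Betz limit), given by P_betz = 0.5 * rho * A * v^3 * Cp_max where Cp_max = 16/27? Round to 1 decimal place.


The Betz coefficient Cp_max = 16/27 = 0.5926
v^3 = 7.6^3 = 438.976
P_betz = 0.5 * rho * A * v^3 * Cp_max
P_betz = 0.5 * 1.241 * 2912.3 * 438.976 * 0.5926
P_betz = 470083.4 W

470083.4


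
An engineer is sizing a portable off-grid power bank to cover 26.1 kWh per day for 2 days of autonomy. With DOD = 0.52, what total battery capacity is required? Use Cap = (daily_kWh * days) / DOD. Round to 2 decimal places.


Total energy needed = daily * days = 26.1 * 2 = 52.2 kWh
Account for depth of discharge:
  Cap = total_energy / DOD = 52.2 / 0.52
  Cap = 100.38 kWh

100.38


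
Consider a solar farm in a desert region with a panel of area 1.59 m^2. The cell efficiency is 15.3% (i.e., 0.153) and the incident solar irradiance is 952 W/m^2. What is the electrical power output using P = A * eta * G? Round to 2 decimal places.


Use the solar power formula P = A * eta * G.
Given: A = 1.59 m^2, eta = 0.153, G = 952 W/m^2
P = 1.59 * 0.153 * 952
P = 231.59 W

231.59


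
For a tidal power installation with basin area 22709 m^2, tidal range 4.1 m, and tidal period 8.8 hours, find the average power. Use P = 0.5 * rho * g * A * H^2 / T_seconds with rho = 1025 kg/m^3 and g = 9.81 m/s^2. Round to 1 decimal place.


Convert period to seconds: T = 8.8 * 3600 = 31680.0 s
H^2 = 4.1^2 = 16.81
P = 0.5 * rho * g * A * H^2 / T
P = 0.5 * 1025 * 9.81 * 22709 * 16.81 / 31680.0
P = 60582.0 W

60582.0


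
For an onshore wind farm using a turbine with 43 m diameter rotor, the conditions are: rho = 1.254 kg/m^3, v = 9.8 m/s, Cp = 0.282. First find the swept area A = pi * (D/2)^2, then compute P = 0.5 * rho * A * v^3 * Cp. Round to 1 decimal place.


Step 1 -- Compute swept area:
  A = pi * (D/2)^2 = pi * (43/2)^2 = 1452.2 m^2
Step 2 -- Apply wind power equation:
  P = 0.5 * rho * A * v^3 * Cp
  v^3 = 9.8^3 = 941.192
  P = 0.5 * 1.254 * 1452.2 * 941.192 * 0.282
  P = 241669.4 W

241669.4


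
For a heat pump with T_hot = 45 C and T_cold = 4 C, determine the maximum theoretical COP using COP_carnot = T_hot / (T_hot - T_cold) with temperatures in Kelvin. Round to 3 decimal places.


Convert to Kelvin:
  T_hot = 45 + 273.15 = 318.15 K
  T_cold = 4 + 273.15 = 277.15 K
Apply Carnot COP formula:
  COP = T_hot_K / (T_hot_K - T_cold_K) = 318.15 / 41.0
  COP = 7.760

7.760


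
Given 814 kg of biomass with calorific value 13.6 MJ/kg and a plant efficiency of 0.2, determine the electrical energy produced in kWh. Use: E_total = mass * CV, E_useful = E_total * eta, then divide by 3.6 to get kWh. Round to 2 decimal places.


Total energy = mass * CV = 814 * 13.6 = 11070.4 MJ
Useful energy = total * eta = 11070.4 * 0.2 = 2214.08 MJ
Convert to kWh: 2214.08 / 3.6
Useful energy = 615.02 kWh

615.02


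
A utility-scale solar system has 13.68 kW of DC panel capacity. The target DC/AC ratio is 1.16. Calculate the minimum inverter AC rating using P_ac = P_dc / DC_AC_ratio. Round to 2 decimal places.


The inverter AC capacity is determined by the DC/AC ratio.
Given: P_dc = 13.68 kW, DC/AC ratio = 1.16
P_ac = P_dc / ratio = 13.68 / 1.16
P_ac = 11.79 kW

11.79


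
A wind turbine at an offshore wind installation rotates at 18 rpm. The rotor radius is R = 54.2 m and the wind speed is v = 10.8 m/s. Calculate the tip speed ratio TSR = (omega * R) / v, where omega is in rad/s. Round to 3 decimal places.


Convert rotational speed to rad/s:
  omega = 18 * 2 * pi / 60 = 1.885 rad/s
Compute tip speed:
  v_tip = omega * R = 1.885 * 54.2 = 102.165 m/s
Tip speed ratio:
  TSR = v_tip / v_wind = 102.165 / 10.8 = 9.460

9.460


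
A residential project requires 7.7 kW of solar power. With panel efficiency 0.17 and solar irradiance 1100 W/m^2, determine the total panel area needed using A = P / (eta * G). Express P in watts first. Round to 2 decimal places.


Convert target power to watts: P = 7.7 * 1000 = 7700.0 W
Compute denominator: eta * G = 0.17 * 1100 = 187.0
Required area A = P / (eta * G) = 7700.0 / 187.0
A = 41.18 m^2

41.18


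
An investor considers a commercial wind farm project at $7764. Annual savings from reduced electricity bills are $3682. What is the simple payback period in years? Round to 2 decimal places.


Simple payback period = initial cost / annual savings
Payback = 7764 / 3682
Payback = 2.11 years

2.11


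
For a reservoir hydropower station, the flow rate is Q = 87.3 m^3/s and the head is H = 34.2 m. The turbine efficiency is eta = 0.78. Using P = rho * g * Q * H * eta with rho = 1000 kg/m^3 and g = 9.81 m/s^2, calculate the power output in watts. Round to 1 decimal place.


Apply the hydropower formula P = rho * g * Q * H * eta
rho * g = 1000 * 9.81 = 9810.0
P = 9810.0 * 87.3 * 34.2 * 0.78
P = 22845673.2 W

22845673.2


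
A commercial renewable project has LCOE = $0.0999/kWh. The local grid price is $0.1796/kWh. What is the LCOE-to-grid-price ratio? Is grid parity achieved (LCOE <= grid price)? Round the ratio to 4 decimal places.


Compare LCOE to grid price:
  LCOE = $0.0999/kWh, Grid price = $0.1796/kWh
  Ratio = LCOE / grid_price = 0.0999 / 0.1796 = 0.5562
  Grid parity achieved (ratio <= 1)? yes

0.5562


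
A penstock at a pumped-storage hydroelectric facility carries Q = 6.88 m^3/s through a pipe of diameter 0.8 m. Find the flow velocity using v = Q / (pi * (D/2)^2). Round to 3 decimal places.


Compute pipe cross-sectional area:
  A = pi * (D/2)^2 = pi * (0.8/2)^2 = 0.5027 m^2
Calculate velocity:
  v = Q / A = 6.88 / 0.5027
  v = 13.687 m/s

13.687


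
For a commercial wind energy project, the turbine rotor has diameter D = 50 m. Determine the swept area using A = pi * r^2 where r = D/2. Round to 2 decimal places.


Compute the rotor radius:
  r = D / 2 = 50 / 2 = 25.0 m
Calculate swept area:
  A = pi * r^2 = pi * 25.0^2
  A = 1963.50 m^2

1963.50


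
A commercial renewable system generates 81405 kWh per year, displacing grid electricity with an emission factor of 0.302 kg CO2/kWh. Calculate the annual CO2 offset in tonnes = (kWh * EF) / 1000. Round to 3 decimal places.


CO2 offset in kg = generation * emission_factor
CO2 offset = 81405 * 0.302 = 24584.31 kg
Convert to tonnes:
  CO2 offset = 24584.31 / 1000 = 24.584 tonnes

24.584


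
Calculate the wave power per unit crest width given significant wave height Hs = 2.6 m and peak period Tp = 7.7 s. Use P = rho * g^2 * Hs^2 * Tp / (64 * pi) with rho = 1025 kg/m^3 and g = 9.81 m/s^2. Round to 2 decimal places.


Apply wave power formula:
  g^2 = 9.81^2 = 96.2361
  Hs^2 = 2.6^2 = 6.76
  Numerator = rho * g^2 * Hs^2 * Tp = 1025 * 96.2361 * 6.76 * 7.7 = 5134513.51
  Denominator = 64 * pi = 201.0619
  P = 5134513.51 / 201.0619 = 25536.98 W/m

25536.98


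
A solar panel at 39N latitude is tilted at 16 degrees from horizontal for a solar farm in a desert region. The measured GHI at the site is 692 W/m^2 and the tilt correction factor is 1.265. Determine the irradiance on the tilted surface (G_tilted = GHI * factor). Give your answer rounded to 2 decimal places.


Identify the given values:
  GHI = 692 W/m^2, tilt correction factor = 1.265
Apply the formula G_tilted = GHI * factor:
  G_tilted = 692 * 1.265
  G_tilted = 875.38 W/m^2

875.38


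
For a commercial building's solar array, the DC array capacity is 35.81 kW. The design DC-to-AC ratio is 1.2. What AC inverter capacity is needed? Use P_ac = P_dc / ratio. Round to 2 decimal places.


The inverter AC capacity is determined by the DC/AC ratio.
Given: P_dc = 35.81 kW, DC/AC ratio = 1.2
P_ac = P_dc / ratio = 35.81 / 1.2
P_ac = 29.84 kW

29.84


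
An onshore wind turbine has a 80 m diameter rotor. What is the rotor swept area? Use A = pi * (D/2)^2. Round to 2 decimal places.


Compute the rotor radius:
  r = D / 2 = 80 / 2 = 40.0 m
Calculate swept area:
  A = pi * r^2 = pi * 40.0^2
  A = 5026.55 m^2

5026.55


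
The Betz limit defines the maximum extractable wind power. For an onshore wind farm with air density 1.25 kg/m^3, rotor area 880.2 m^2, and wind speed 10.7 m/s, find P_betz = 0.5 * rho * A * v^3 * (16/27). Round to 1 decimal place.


The Betz coefficient Cp_max = 16/27 = 0.5926
v^3 = 10.7^3 = 1225.043
P_betz = 0.5 * rho * A * v^3 * Cp_max
P_betz = 0.5 * 1.25 * 880.2 * 1225.043 * 0.5926
P_betz = 399364.0 W

399364.0


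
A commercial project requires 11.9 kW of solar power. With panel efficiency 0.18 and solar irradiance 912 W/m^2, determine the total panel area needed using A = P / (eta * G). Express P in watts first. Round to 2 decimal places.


Convert target power to watts: P = 11.9 * 1000 = 11900.0 W
Compute denominator: eta * G = 0.18 * 912 = 164.16
Required area A = P / (eta * G) = 11900.0 / 164.16
A = 72.49 m^2

72.49


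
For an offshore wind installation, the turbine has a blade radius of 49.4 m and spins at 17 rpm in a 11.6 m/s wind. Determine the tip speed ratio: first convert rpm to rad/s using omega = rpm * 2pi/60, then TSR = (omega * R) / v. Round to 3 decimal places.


Convert rotational speed to rad/s:
  omega = 17 * 2 * pi / 60 = 1.7802 rad/s
Compute tip speed:
  v_tip = omega * R = 1.7802 * 49.4 = 87.944 m/s
Tip speed ratio:
  TSR = v_tip / v_wind = 87.944 / 11.6 = 7.581

7.581


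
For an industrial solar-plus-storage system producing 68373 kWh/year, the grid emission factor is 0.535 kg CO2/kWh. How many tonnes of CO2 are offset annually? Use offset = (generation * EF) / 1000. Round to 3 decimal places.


CO2 offset in kg = generation * emission_factor
CO2 offset = 68373 * 0.535 = 36579.56 kg
Convert to tonnes:
  CO2 offset = 36579.56 / 1000 = 36.580 tonnes

36.580


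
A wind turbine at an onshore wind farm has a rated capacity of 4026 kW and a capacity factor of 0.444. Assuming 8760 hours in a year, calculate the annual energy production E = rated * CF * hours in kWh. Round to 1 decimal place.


Annual energy = rated_kW * capacity_factor * hours_per_year
Given: P_rated = 4026 kW, CF = 0.444, hours = 8760
E = 4026 * 0.444 * 8760
E = 15658885.4 kWh

15658885.4


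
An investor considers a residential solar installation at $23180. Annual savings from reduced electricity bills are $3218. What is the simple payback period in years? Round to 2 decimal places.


Simple payback period = initial cost / annual savings
Payback = 23180 / 3218
Payback = 7.20 years

7.20


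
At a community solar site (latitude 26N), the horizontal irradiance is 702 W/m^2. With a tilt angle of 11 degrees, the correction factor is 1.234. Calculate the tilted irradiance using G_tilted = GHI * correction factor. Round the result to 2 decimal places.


Identify the given values:
  GHI = 702 W/m^2, tilt correction factor = 1.234
Apply the formula G_tilted = GHI * factor:
  G_tilted = 702 * 1.234
  G_tilted = 866.27 W/m^2

866.27


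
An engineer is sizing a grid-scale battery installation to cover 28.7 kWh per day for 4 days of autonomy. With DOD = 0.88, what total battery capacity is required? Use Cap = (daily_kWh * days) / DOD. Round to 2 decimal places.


Total energy needed = daily * days = 28.7 * 4 = 114.8 kWh
Account for depth of discharge:
  Cap = total_energy / DOD = 114.8 / 0.88
  Cap = 130.45 kWh

130.45


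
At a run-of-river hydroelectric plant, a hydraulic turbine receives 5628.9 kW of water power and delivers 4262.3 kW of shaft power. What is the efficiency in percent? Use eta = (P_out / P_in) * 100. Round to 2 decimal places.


Turbine efficiency = (output power / input power) * 100
eta = (4262.3 / 5628.9) * 100
eta = 75.72%

75.72


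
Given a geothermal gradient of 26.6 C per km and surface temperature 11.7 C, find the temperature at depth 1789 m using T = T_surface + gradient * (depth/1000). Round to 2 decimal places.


Convert depth to km: 1789 / 1000 = 1.789 km
Temperature increase = gradient * depth_km = 26.6 * 1.789 = 47.59 C
Temperature at depth = T_surface + delta_T = 11.7 + 47.59
T = 59.29 C

59.29


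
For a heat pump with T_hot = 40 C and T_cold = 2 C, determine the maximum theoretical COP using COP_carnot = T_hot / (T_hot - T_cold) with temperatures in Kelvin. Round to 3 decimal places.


Convert to Kelvin:
  T_hot = 40 + 273.15 = 313.15 K
  T_cold = 2 + 273.15 = 275.15 K
Apply Carnot COP formula:
  COP = T_hot_K / (T_hot_K - T_cold_K) = 313.15 / 38.0
  COP = 8.241

8.241


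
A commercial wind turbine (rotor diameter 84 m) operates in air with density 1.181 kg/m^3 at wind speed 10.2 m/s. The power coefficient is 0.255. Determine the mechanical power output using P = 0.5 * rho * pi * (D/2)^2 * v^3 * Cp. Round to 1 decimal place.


Step 1 -- Compute swept area:
  A = pi * (D/2)^2 = pi * (84/2)^2 = 5541.77 m^2
Step 2 -- Apply wind power equation:
  P = 0.5 * rho * A * v^3 * Cp
  v^3 = 10.2^3 = 1061.208
  P = 0.5 * 1.181 * 5541.77 * 1061.208 * 0.255
  P = 885541.8 W

885541.8


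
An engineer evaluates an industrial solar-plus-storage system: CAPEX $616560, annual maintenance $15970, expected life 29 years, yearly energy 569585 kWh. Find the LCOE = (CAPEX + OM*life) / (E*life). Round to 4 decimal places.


Total cost = CAPEX + OM * lifetime = 616560 + 15970 * 29 = 616560 + 463130 = 1079690
Total generation = annual * lifetime = 569585 * 29 = 16517965 kWh
LCOE = 1079690 / 16517965
LCOE = 0.0654 $/kWh

0.0654


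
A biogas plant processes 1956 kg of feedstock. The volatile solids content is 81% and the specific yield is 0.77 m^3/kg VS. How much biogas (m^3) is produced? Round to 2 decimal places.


Compute volatile solids:
  VS = mass * VS_fraction = 1956 * 0.81 = 1584.36 kg
Calculate biogas volume:
  Biogas = VS * specific_yield = 1584.36 * 0.77
  Biogas = 1219.96 m^3

1219.96


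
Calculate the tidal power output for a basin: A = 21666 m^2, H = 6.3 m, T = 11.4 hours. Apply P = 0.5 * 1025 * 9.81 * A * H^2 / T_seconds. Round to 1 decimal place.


Convert period to seconds: T = 11.4 * 3600 = 41040.0 s
H^2 = 6.3^2 = 39.69
P = 0.5 * rho * g * A * H^2 / T
P = 0.5 * 1025 * 9.81 * 21666 * 39.69 / 41040.0
P = 105345.3 W

105345.3


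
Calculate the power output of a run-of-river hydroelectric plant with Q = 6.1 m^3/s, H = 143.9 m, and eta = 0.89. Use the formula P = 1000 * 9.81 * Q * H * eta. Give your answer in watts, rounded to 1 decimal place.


Apply the hydropower formula P = rho * g * Q * H * eta
rho * g = 1000 * 9.81 = 9810.0
P = 9810.0 * 6.1 * 143.9 * 0.89
P = 7663896.7 W

7663896.7


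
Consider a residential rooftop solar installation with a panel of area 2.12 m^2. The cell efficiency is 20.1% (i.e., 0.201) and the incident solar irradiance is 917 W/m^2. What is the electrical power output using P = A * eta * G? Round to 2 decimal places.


Use the solar power formula P = A * eta * G.
Given: A = 2.12 m^2, eta = 0.201, G = 917 W/m^2
P = 2.12 * 0.201 * 917
P = 390.75 W

390.75


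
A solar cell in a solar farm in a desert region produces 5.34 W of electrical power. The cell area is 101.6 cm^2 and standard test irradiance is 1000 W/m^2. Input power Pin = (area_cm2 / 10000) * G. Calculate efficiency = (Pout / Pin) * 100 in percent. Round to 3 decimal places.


First compute the input power:
  Pin = area_cm2 / 10000 * G = 101.6 / 10000 * 1000 = 10.16 W
Then compute efficiency:
  Efficiency = (Pout / Pin) * 100 = (5.34 / 10.16) * 100
  Efficiency = 52.559%

52.559


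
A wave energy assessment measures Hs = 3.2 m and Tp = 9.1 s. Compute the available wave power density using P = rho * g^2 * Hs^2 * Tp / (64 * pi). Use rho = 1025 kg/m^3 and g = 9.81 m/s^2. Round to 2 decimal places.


Apply wave power formula:
  g^2 = 9.81^2 = 96.2361
  Hs^2 = 3.2^2 = 10.24
  Numerator = rho * g^2 * Hs^2 * Tp = 1025 * 96.2361 * 10.24 * 9.1 = 9191856.36
  Denominator = 64 * pi = 201.0619
  P = 9191856.36 / 201.0619 = 45716.54 W/m

45716.54


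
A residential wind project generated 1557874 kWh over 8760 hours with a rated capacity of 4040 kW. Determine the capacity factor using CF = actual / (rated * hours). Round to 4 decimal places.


Capacity factor = actual output / maximum possible output
Maximum possible = rated * hours = 4040 * 8760 = 35390400 kWh
CF = 1557874 / 35390400
CF = 0.0440

0.0440


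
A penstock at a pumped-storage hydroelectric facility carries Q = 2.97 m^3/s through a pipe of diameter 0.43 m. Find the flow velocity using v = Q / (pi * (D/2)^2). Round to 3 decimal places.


Compute pipe cross-sectional area:
  A = pi * (D/2)^2 = pi * (0.43/2)^2 = 0.1452 m^2
Calculate velocity:
  v = Q / A = 2.97 / 0.1452
  v = 20.452 m/s

20.452


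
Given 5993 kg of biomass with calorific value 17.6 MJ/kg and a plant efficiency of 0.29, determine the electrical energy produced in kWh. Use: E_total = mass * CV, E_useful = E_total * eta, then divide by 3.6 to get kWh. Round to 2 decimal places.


Total energy = mass * CV = 5993 * 17.6 = 105476.8 MJ
Useful energy = total * eta = 105476.8 * 0.29 = 30588.27 MJ
Convert to kWh: 30588.27 / 3.6
Useful energy = 8496.74 kWh

8496.74


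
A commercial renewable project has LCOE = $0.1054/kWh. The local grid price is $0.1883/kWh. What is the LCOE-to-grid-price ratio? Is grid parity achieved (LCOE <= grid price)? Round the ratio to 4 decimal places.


Compare LCOE to grid price:
  LCOE = $0.1054/kWh, Grid price = $0.1883/kWh
  Ratio = LCOE / grid_price = 0.1054 / 0.1883 = 0.5597
  Grid parity achieved (ratio <= 1)? yes

0.5597


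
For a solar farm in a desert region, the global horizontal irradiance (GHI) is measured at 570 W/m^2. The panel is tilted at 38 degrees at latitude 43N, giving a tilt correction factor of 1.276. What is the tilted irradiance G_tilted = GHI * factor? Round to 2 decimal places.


Identify the given values:
  GHI = 570 W/m^2, tilt correction factor = 1.276
Apply the formula G_tilted = GHI * factor:
  G_tilted = 570 * 1.276
  G_tilted = 727.32 W/m^2

727.32


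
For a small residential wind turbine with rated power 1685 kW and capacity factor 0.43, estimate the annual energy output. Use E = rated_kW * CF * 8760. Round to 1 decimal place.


Annual energy = rated_kW * capacity_factor * hours_per_year
Given: P_rated = 1685 kW, CF = 0.43, hours = 8760
E = 1685 * 0.43 * 8760
E = 6347058.0 kWh

6347058.0


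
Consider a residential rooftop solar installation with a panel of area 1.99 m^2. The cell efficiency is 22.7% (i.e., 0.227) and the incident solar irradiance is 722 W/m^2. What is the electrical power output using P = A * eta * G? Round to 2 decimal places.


Use the solar power formula P = A * eta * G.
Given: A = 1.99 m^2, eta = 0.227, G = 722 W/m^2
P = 1.99 * 0.227 * 722
P = 326.15 W

326.15


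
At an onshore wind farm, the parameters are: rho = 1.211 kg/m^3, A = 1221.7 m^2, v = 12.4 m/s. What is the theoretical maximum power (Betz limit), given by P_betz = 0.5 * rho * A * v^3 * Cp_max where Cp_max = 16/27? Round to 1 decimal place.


The Betz coefficient Cp_max = 16/27 = 0.5926
v^3 = 12.4^3 = 1906.624
P_betz = 0.5 * rho * A * v^3 * Cp_max
P_betz = 0.5 * 1.211 * 1221.7 * 1906.624 * 0.5926
P_betz = 835795.4 W

835795.4


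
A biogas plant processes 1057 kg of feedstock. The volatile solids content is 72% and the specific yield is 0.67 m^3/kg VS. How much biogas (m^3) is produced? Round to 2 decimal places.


Compute volatile solids:
  VS = mass * VS_fraction = 1057 * 0.72 = 761.04 kg
Calculate biogas volume:
  Biogas = VS * specific_yield = 761.04 * 0.67
  Biogas = 509.90 m^3

509.90


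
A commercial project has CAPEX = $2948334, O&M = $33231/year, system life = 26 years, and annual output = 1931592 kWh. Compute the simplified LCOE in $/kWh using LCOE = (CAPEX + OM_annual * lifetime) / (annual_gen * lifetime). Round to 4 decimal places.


Total cost = CAPEX + OM * lifetime = 2948334 + 33231 * 26 = 2948334 + 864006 = 3812340
Total generation = annual * lifetime = 1931592 * 26 = 50221392 kWh
LCOE = 3812340 / 50221392
LCOE = 0.0759 $/kWh

0.0759


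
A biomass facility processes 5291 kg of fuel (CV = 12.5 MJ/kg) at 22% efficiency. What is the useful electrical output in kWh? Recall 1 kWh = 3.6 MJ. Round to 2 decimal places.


Total energy = mass * CV = 5291 * 12.5 = 66137.5 MJ
Useful energy = total * eta = 66137.5 * 0.22 = 14550.25 MJ
Convert to kWh: 14550.25 / 3.6
Useful energy = 4041.74 kWh

4041.74


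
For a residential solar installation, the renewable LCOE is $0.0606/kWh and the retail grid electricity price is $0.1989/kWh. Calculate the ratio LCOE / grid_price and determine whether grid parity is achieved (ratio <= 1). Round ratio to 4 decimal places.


Compare LCOE to grid price:
  LCOE = $0.0606/kWh, Grid price = $0.1989/kWh
  Ratio = LCOE / grid_price = 0.0606 / 0.1989 = 0.3047
  Grid parity achieved (ratio <= 1)? yes

0.3047


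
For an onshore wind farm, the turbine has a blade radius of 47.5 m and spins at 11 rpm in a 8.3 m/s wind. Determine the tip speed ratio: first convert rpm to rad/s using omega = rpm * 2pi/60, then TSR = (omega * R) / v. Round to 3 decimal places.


Convert rotational speed to rad/s:
  omega = 11 * 2 * pi / 60 = 1.1519 rad/s
Compute tip speed:
  v_tip = omega * R = 1.1519 * 47.5 = 54.716 m/s
Tip speed ratio:
  TSR = v_tip / v_wind = 54.716 / 8.3 = 6.592

6.592


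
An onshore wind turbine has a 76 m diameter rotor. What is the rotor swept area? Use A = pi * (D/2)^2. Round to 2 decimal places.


Compute the rotor radius:
  r = D / 2 = 76 / 2 = 38.0 m
Calculate swept area:
  A = pi * r^2 = pi * 38.0^2
  A = 4536.46 m^2

4536.46


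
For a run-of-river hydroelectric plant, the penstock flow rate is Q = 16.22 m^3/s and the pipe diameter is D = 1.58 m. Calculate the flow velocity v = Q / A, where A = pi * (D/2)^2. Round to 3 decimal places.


Compute pipe cross-sectional area:
  A = pi * (D/2)^2 = pi * (1.58/2)^2 = 1.9607 m^2
Calculate velocity:
  v = Q / A = 16.22 / 1.9607
  v = 8.273 m/s

8.273


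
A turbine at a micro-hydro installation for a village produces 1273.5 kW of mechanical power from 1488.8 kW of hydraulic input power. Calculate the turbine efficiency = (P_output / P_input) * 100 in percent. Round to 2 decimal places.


Turbine efficiency = (output power / input power) * 100
eta = (1273.5 / 1488.8) * 100
eta = 85.54%

85.54


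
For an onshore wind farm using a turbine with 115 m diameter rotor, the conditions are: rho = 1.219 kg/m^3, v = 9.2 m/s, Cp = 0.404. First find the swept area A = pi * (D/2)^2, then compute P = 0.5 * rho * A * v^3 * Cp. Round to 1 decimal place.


Step 1 -- Compute swept area:
  A = pi * (D/2)^2 = pi * (115/2)^2 = 10386.89 m^2
Step 2 -- Apply wind power equation:
  P = 0.5 * rho * A * v^3 * Cp
  v^3 = 9.2^3 = 778.688
  P = 0.5 * 1.219 * 10386.89 * 778.688 * 0.404
  P = 1991609.2 W

1991609.2


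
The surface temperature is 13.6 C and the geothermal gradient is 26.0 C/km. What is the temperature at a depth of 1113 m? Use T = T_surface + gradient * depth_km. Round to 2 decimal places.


Convert depth to km: 1113 / 1000 = 1.113 km
Temperature increase = gradient * depth_km = 26.0 * 1.113 = 28.94 C
Temperature at depth = T_surface + delta_T = 13.6 + 28.94
T = 42.54 C

42.54


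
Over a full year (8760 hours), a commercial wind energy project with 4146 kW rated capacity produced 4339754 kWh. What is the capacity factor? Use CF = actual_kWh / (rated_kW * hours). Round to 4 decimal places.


Capacity factor = actual output / maximum possible output
Maximum possible = rated * hours = 4146 * 8760 = 36318960 kWh
CF = 4339754 / 36318960
CF = 0.1195

0.1195


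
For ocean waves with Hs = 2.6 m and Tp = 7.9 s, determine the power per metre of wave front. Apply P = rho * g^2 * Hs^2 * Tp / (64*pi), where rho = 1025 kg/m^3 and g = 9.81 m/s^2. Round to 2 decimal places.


Apply wave power formula:
  g^2 = 9.81^2 = 96.2361
  Hs^2 = 2.6^2 = 6.76
  Numerator = rho * g^2 * Hs^2 * Tp = 1025 * 96.2361 * 6.76 * 7.9 = 5267877.5
  Denominator = 64 * pi = 201.0619
  P = 5267877.5 / 201.0619 = 26200.27 W/m

26200.27


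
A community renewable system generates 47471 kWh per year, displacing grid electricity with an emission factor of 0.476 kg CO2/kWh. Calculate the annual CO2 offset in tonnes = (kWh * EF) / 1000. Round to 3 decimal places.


CO2 offset in kg = generation * emission_factor
CO2 offset = 47471 * 0.476 = 22596.2 kg
Convert to tonnes:
  CO2 offset = 22596.2 / 1000 = 22.596 tonnes

22.596


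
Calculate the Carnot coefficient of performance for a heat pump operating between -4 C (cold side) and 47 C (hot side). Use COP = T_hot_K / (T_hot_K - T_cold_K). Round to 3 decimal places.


Convert to Kelvin:
  T_hot = 47 + 273.15 = 320.15 K
  T_cold = -4 + 273.15 = 269.15 K
Apply Carnot COP formula:
  COP = T_hot_K / (T_hot_K - T_cold_K) = 320.15 / 51.0
  COP = 6.277

6.277


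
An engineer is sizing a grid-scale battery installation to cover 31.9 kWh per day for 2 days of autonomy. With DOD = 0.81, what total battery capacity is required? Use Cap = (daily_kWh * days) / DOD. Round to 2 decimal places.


Total energy needed = daily * days = 31.9 * 2 = 63.8 kWh
Account for depth of discharge:
  Cap = total_energy / DOD = 63.8 / 0.81
  Cap = 78.77 kWh

78.77


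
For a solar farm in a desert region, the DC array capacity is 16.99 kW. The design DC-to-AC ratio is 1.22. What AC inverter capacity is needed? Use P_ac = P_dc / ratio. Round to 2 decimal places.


The inverter AC capacity is determined by the DC/AC ratio.
Given: P_dc = 16.99 kW, DC/AC ratio = 1.22
P_ac = P_dc / ratio = 16.99 / 1.22
P_ac = 13.93 kW

13.93


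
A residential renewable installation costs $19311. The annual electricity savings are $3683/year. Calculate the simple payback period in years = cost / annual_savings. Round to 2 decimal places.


Simple payback period = initial cost / annual savings
Payback = 19311 / 3683
Payback = 5.24 years

5.24


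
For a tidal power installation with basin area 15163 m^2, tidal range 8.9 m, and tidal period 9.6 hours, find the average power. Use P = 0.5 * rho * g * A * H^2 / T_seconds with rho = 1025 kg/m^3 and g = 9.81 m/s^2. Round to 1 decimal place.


Convert period to seconds: T = 9.6 * 3600 = 34560.0 s
H^2 = 8.9^2 = 79.21
P = 0.5 * rho * g * A * H^2 / T
P = 0.5 * 1025 * 9.81 * 15163 * 79.21 / 34560.0
P = 174724.7 W

174724.7


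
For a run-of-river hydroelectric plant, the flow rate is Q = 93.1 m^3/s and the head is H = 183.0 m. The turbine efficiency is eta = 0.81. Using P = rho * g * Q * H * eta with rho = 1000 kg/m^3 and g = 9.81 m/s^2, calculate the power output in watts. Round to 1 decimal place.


Apply the hydropower formula P = rho * g * Q * H * eta
rho * g = 1000 * 9.81 = 9810.0
P = 9810.0 * 93.1 * 183.0 * 0.81
P = 135380089.5 W

135380089.5


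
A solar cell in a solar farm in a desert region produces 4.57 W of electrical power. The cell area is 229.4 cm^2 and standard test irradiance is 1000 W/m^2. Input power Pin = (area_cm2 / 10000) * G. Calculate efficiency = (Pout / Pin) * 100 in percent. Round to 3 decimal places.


First compute the input power:
  Pin = area_cm2 / 10000 * G = 229.4 / 10000 * 1000 = 22.94 W
Then compute efficiency:
  Efficiency = (Pout / Pin) * 100 = (4.57 / 22.94) * 100
  Efficiency = 19.922%

19.922


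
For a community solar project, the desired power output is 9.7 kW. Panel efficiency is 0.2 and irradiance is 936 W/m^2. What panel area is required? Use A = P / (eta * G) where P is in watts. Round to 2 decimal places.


Convert target power to watts: P = 9.7 * 1000 = 9700.0 W
Compute denominator: eta * G = 0.2 * 936 = 187.2
Required area A = P / (eta * G) = 9700.0 / 187.2
A = 51.82 m^2

51.82


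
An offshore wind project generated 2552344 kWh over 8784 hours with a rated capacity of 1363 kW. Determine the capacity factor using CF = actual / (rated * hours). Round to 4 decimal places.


Capacity factor = actual output / maximum possible output
Maximum possible = rated * hours = 1363 * 8784 = 11972592 kWh
CF = 2552344 / 11972592
CF = 0.2132

0.2132


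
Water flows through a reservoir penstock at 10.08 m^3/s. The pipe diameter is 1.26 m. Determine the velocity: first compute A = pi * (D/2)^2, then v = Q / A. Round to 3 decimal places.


Compute pipe cross-sectional area:
  A = pi * (D/2)^2 = pi * (1.26/2)^2 = 1.2469 m^2
Calculate velocity:
  v = Q / A = 10.08 / 1.2469
  v = 8.084 m/s

8.084


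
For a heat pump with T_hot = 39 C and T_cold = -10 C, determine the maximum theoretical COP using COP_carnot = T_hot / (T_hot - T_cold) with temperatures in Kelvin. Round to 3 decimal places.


Convert to Kelvin:
  T_hot = 39 + 273.15 = 312.15 K
  T_cold = -10 + 273.15 = 263.15 K
Apply Carnot COP formula:
  COP = T_hot_K / (T_hot_K - T_cold_K) = 312.15 / 49.0
  COP = 6.370

6.370


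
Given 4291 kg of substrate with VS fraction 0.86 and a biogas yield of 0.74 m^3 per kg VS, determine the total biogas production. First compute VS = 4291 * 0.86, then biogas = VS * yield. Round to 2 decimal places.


Compute volatile solids:
  VS = mass * VS_fraction = 4291 * 0.86 = 3690.26 kg
Calculate biogas volume:
  Biogas = VS * specific_yield = 3690.26 * 0.74
  Biogas = 2730.79 m^3

2730.79


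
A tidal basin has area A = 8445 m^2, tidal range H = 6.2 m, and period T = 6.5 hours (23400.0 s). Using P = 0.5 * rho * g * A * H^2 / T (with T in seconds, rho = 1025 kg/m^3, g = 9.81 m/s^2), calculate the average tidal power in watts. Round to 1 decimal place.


Convert period to seconds: T = 6.5 * 3600 = 23400.0 s
H^2 = 6.2^2 = 38.44
P = 0.5 * rho * g * A * H^2 / T
P = 0.5 * 1025 * 9.81 * 8445 * 38.44 / 23400.0
P = 69747.7 W

69747.7


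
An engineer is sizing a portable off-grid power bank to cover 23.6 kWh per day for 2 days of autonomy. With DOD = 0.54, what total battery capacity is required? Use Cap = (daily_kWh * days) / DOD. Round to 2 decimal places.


Total energy needed = daily * days = 23.6 * 2 = 47.2 kWh
Account for depth of discharge:
  Cap = total_energy / DOD = 47.2 / 0.54
  Cap = 87.41 kWh

87.41


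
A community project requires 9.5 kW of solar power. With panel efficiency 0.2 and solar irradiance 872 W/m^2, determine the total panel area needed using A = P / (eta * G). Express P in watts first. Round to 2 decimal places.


Convert target power to watts: P = 9.5 * 1000 = 9500.0 W
Compute denominator: eta * G = 0.2 * 872 = 174.4
Required area A = P / (eta * G) = 9500.0 / 174.4
A = 54.47 m^2

54.47


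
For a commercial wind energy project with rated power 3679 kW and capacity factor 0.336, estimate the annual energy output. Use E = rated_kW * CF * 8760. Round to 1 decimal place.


Annual energy = rated_kW * capacity_factor * hours_per_year
Given: P_rated = 3679 kW, CF = 0.336, hours = 8760
E = 3679 * 0.336 * 8760
E = 10828621.4 kWh

10828621.4


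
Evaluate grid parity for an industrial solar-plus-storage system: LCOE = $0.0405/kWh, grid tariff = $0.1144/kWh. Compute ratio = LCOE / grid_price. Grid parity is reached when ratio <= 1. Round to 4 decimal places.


Compare LCOE to grid price:
  LCOE = $0.0405/kWh, Grid price = $0.1144/kWh
  Ratio = LCOE / grid_price = 0.0405 / 0.1144 = 0.3540
  Grid parity achieved (ratio <= 1)? yes

0.3540


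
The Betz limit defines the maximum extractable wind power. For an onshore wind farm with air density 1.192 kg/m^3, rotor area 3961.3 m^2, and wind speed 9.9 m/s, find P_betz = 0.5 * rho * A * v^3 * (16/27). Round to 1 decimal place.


The Betz coefficient Cp_max = 16/27 = 0.5926
v^3 = 9.9^3 = 970.299
P_betz = 0.5 * rho * A * v^3 * Cp_max
P_betz = 0.5 * 1.192 * 3961.3 * 970.299 * 0.5926
P_betz = 1357518.6 W

1357518.6


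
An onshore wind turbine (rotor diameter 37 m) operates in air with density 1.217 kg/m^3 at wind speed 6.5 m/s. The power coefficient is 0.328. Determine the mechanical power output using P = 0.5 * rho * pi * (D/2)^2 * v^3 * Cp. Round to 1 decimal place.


Step 1 -- Compute swept area:
  A = pi * (D/2)^2 = pi * (37/2)^2 = 1075.21 m^2
Step 2 -- Apply wind power equation:
  P = 0.5 * rho * A * v^3 * Cp
  v^3 = 6.5^3 = 274.625
  P = 0.5 * 1.217 * 1075.21 * 274.625 * 0.328
  P = 58934.3 W

58934.3


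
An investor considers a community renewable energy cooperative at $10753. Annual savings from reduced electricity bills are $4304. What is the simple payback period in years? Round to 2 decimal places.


Simple payback period = initial cost / annual savings
Payback = 10753 / 4304
Payback = 2.50 years

2.50


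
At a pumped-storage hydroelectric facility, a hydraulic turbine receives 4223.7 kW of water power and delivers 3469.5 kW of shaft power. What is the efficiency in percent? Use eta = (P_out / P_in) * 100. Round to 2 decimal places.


Turbine efficiency = (output power / input power) * 100
eta = (3469.5 / 4223.7) * 100
eta = 82.14%

82.14


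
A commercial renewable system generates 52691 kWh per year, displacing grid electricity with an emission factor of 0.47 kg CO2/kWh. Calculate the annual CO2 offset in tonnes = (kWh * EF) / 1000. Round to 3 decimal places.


CO2 offset in kg = generation * emission_factor
CO2 offset = 52691 * 0.47 = 24764.77 kg
Convert to tonnes:
  CO2 offset = 24764.77 / 1000 = 24.765 tonnes

24.765


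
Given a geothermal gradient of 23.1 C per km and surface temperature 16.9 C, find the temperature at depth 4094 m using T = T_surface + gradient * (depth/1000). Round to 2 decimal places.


Convert depth to km: 4094 / 1000 = 4.094 km
Temperature increase = gradient * depth_km = 23.1 * 4.094 = 94.57 C
Temperature at depth = T_surface + delta_T = 16.9 + 94.57
T = 111.47 C

111.47


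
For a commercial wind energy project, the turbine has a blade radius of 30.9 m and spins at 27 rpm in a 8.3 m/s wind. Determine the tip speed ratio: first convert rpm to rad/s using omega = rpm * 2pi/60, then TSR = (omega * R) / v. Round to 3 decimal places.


Convert rotational speed to rad/s:
  omega = 27 * 2 * pi / 60 = 2.8274 rad/s
Compute tip speed:
  v_tip = omega * R = 2.8274 * 30.9 = 87.368 m/s
Tip speed ratio:
  TSR = v_tip / v_wind = 87.368 / 8.3 = 10.526

10.526


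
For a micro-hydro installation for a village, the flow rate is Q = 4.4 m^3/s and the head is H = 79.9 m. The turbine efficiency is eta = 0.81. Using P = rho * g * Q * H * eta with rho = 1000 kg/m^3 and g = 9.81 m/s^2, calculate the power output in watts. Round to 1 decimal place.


Apply the hydropower formula P = rho * g * Q * H * eta
rho * g = 1000 * 9.81 = 9810.0
P = 9810.0 * 4.4 * 79.9 * 0.81
P = 2793530.9 W

2793530.9


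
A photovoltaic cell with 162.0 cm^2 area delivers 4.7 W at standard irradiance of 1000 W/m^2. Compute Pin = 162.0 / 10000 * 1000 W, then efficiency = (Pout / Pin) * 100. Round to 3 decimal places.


First compute the input power:
  Pin = area_cm2 / 10000 * G = 162.0 / 10000 * 1000 = 16.2 W
Then compute efficiency:
  Efficiency = (Pout / Pin) * 100 = (4.7 / 16.2) * 100
  Efficiency = 29.012%

29.012


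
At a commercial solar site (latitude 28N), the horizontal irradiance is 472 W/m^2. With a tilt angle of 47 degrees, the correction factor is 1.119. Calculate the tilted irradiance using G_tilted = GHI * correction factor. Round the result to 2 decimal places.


Identify the given values:
  GHI = 472 W/m^2, tilt correction factor = 1.119
Apply the formula G_tilted = GHI * factor:
  G_tilted = 472 * 1.119
  G_tilted = 528.17 W/m^2

528.17


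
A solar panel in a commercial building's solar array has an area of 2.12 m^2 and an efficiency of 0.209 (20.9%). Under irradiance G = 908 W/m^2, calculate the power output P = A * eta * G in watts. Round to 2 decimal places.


Use the solar power formula P = A * eta * G.
Given: A = 2.12 m^2, eta = 0.209, G = 908 W/m^2
P = 2.12 * 0.209 * 908
P = 402.32 W

402.32


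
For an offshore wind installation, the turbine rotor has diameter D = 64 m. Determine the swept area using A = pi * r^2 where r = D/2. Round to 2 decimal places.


Compute the rotor radius:
  r = D / 2 = 64 / 2 = 32.0 m
Calculate swept area:
  A = pi * r^2 = pi * 32.0^2
  A = 3216.99 m^2

3216.99


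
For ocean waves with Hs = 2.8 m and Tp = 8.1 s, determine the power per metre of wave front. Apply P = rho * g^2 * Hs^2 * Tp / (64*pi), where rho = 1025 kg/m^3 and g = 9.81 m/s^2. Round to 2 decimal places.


Apply wave power formula:
  g^2 = 9.81^2 = 96.2361
  Hs^2 = 2.8^2 = 7.84
  Numerator = rho * g^2 * Hs^2 * Tp = 1025 * 96.2361 * 7.84 * 8.1 = 6264161.73
  Denominator = 64 * pi = 201.0619
  P = 6264161.73 / 201.0619 = 31155.38 W/m

31155.38


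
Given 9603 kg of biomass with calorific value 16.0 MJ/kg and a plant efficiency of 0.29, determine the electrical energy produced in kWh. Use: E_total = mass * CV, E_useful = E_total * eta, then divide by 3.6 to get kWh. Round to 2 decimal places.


Total energy = mass * CV = 9603 * 16.0 = 153648.0 MJ
Useful energy = total * eta = 153648.0 * 0.29 = 44557.92 MJ
Convert to kWh: 44557.92 / 3.6
Useful energy = 12377.20 kWh

12377.20
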